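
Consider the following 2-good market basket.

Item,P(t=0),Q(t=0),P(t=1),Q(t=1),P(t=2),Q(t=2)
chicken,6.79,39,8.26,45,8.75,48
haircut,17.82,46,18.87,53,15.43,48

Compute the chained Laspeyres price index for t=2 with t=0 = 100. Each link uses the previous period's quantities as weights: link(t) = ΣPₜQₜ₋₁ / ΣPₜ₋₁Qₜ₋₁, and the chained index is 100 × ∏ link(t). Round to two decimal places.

96.92

Link t=0→t=1:
ΣP(t=1)Q(t=0) = 8.26×39 + 18.87×46 = 322.14 + 868.02 = 1190.16
ΣP(t=0)Q(t=0) = 6.79×39 + 17.82×46 = 264.81 + 819.72 = 1084.53
link = 1190.16/1084.53 = 1.097397
Link t=1→t=2:
ΣP(t=2)Q(t=1) = 8.75×45 + 15.43×53 = 393.75 + 817.79 = 1211.54
ΣP(t=1)Q(t=1) = 8.26×45 + 18.87×53 = 371.7 + 1000.11 = 1371.81
link = 1211.54/1371.81 = 0.883169
Chained index = 100 × 1.097397 × 0.883169 = 96.9187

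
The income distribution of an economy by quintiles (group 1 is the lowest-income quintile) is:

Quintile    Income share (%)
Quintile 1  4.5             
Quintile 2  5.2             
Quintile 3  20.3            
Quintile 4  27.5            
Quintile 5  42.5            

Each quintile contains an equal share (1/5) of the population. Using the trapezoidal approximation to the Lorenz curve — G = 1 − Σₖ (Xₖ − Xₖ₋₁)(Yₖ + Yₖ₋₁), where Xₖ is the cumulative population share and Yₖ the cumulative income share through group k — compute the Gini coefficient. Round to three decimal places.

0.393

Cumulative income shares Yₖ: 0.0450, 0.0970, 0.3000, 0.5750, 1.0000
Σ (Xₖ−Xₖ₋₁)(Yₖ+Yₖ₋₁) = (1/5)(0.0450+0.0000) + (1/5)(0.0970+0.0450) + (1/5)(0.3000+0.0970) + (1/5)(0.5750+0.3000) + (1/5)(1.0000+0.5750)
  = 0.0090 + 0.0284 + 0.0794 + 0.1750 + 0.3150 = 0.6068
G = 1 − 0.6068 = 0.3932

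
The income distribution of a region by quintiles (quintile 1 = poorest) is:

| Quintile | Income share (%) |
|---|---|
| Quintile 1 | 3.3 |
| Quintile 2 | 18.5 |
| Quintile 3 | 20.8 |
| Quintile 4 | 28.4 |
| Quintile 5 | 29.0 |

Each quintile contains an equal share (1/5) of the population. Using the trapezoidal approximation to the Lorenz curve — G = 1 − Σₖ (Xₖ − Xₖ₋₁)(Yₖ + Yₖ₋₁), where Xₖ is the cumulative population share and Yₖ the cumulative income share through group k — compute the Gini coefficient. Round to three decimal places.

Cumulative income shares Yₖ: 0.0330, 0.2180, 0.4260, 0.7100, 1.0000
Σ (Xₖ−Xₖ₋₁)(Yₖ+Yₖ₋₁) = (1/5)(0.0330+0.0000) + (1/5)(0.2180+0.0330) + (1/5)(0.4260+0.2180) + (1/5)(0.7100+0.4260) + (1/5)(1.0000+0.7100)
  = 0.0066 + 0.0502 + 0.1288 + 0.2272 + 0.3420 = 0.7548
G = 1 − 0.7548 = 0.2452

0.245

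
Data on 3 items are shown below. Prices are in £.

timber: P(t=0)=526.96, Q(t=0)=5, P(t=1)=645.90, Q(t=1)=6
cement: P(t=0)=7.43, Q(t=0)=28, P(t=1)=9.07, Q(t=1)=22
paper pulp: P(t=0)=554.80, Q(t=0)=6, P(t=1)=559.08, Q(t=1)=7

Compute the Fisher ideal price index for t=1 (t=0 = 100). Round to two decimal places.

110.81

Laspeyres component (base-period weights):
ΣP(t=1)Q(t=0) = 645.90×5 + 9.07×28 + 559.08×6 = 3229.5 + 253.96 + 3354.48 = 6837.94
ΣP(t=0)Q(t=0) = 526.96×5 + 7.43×28 + 554.80×6 = 2634.8 + 208.04 + 3328.8 = 6171.64
L = 6837.94 / 6171.64 × 100 = 110.7962
Paasche component (current-period weights):
ΣP(t=1)Q(t=1) = 645.90×6 + 9.07×22 + 559.08×7 = 3875.4 + 199.54 + 3913.56 = 7988.5
ΣP(t=0)Q(t=1) = 526.96×6 + 7.43×22 + 554.80×7 = 3161.76 + 163.46 + 3883.6 = 7208.82
P = 7988.5 / 7208.82 × 100 = 110.8156
Fisher = √(L × P) = √(110.7962 × 110.8156) = 110.8059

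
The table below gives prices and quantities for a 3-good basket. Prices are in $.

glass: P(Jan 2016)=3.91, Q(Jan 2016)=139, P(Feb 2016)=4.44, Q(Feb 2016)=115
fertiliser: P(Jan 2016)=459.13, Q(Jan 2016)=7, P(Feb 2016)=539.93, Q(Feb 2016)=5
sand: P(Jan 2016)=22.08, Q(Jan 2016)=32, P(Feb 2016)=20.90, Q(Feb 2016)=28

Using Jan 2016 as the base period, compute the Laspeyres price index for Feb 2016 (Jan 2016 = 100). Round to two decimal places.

Laspeyres price index uses base-period quantities as weights.
ΣP(Feb 2016)·Q(Jan 2016) = 4.44×139 + 539.93×7 + 20.90×32 = 617.16 + 3779.51 + 668.8 = 5065.47
ΣP(Jan 2016)·Q(Jan 2016) = 3.91×139 + 459.13×7 + 22.08×32 = 543.49 + 3213.91 + 706.56 = 4463.96
Index = 5065.47 / 4463.96 × 100 = 113.4748

113.47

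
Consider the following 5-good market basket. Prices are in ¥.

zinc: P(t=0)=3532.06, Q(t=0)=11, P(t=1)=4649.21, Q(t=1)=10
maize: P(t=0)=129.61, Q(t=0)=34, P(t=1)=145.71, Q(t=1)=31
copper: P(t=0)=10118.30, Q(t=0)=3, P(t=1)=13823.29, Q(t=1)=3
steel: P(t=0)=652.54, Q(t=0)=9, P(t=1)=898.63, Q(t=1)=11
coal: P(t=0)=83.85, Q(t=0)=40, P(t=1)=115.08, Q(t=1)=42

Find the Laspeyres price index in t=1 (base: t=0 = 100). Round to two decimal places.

133.09

Laspeyres price index uses base-period quantities as weights.
ΣP(t=1)·Q(t=0) = 4649.21×11 + 145.71×34 + 13823.29×3 + 898.63×9 + 115.08×40 = 51141.31 + 4954.14 + 41469.87 + 8087.67 + 4603.2 = 110256.19
ΣP(t=0)·Q(t=0) = 3532.06×11 + 129.61×34 + 10118.30×3 + 652.54×9 + 83.85×40 = 38852.66 + 4406.74 + 30354.9 + 5872.86 + 3354 = 82841.16
Index = 110256.19 / 82841.16 × 100 = 133.0935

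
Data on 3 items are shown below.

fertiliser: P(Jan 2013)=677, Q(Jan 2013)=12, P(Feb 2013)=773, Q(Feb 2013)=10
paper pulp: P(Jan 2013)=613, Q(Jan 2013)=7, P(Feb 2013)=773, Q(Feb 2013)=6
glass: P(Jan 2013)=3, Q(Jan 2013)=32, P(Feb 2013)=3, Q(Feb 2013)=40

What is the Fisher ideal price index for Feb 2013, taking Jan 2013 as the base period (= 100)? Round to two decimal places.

118.16

Laspeyres component (base-period weights):
ΣP(Feb 2013)Q(Jan 2013) = 773×12 + 773×7 + 3×32 = 9276 + 5411 + 96 = 14783
ΣP(Jan 2013)Q(Jan 2013) = 677×12 + 613×7 + 3×32 = 8124 + 4291 + 96 = 12511
L = 14783 / 12511 × 100 = 118.1600
Paasche component (current-period weights):
ΣP(Feb 2013)Q(Feb 2013) = 773×10 + 773×6 + 3×40 = 7730 + 4638 + 120 = 12488
ΣP(Jan 2013)Q(Feb 2013) = 677×10 + 613×6 + 3×40 = 6770 + 3678 + 120 = 10568
P = 12488 / 10568 × 100 = 118.1681
Fisher = √(L × P) = √(118.1600 × 118.1681) = 118.1640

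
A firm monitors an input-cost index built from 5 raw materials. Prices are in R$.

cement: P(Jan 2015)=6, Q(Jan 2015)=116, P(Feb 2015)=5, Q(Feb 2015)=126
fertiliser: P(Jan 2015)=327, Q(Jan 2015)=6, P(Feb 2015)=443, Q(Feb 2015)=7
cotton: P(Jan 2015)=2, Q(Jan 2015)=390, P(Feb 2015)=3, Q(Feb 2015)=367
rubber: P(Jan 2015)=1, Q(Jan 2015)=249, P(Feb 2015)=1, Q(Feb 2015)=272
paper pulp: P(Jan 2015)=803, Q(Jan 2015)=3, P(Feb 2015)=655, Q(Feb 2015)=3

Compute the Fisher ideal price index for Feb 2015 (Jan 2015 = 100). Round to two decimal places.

109.03

Laspeyres component (base-period weights):
ΣP(Feb 2015)Q(Jan 2015) = 5×116 + 443×6 + 3×390 + 1×249 + 655×3 = 580 + 2658 + 1170 + 249 + 1965 = 6622
ΣP(Jan 2015)Q(Jan 2015) = 6×116 + 327×6 + 2×390 + 1×249 + 803×3 = 696 + 1962 + 780 + 249 + 2409 = 6096
L = 6622 / 6096 × 100 = 108.6286
Paasche component (current-period weights):
ΣP(Feb 2015)Q(Feb 2015) = 5×126 + 443×7 + 3×367 + 1×272 + 655×3 = 630 + 3101 + 1101 + 272 + 1965 = 7069
ΣP(Jan 2015)Q(Feb 2015) = 6×126 + 327×7 + 2×367 + 1×272 + 803×3 = 756 + 2289 + 734 + 272 + 2409 = 6460
P = 7069 / 6460 × 100 = 109.4272
Fisher = √(L × P) = √(108.6286 × 109.4272) = 109.0272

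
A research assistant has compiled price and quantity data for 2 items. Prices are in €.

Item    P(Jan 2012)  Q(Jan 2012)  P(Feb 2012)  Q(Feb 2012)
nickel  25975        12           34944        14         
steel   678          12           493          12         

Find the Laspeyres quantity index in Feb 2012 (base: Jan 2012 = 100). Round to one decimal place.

Laspeyres quantity index uses base-period prices as weights.
ΣP(Jan 2012)·Q(Feb 2012) = 25975×14 + 678×12 = 363650 + 8136 = 371786
ΣP(Jan 2012)·Q(Jan 2012) = 25975×12 + 678×12 = 311700 + 8136 = 319836
Index = 371786 / 319836 × 100 = 116.2427

116.2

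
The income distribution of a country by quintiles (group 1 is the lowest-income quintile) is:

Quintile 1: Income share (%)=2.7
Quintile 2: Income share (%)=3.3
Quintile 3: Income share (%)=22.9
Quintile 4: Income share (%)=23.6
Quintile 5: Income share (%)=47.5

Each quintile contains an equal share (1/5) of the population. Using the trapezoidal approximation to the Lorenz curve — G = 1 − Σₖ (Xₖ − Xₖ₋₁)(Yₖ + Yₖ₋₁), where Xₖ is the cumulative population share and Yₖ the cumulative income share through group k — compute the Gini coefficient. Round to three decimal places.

Cumulative income shares Yₖ: 0.0270, 0.0600, 0.2890, 0.5250, 1.0000
Σ (Xₖ−Xₖ₋₁)(Yₖ+Yₖ₋₁) = (1/5)(0.0270+0.0000) + (1/5)(0.0600+0.0270) + (1/5)(0.2890+0.0600) + (1/5)(0.5250+0.2890) + (1/5)(1.0000+0.5250)
  = 0.0054 + 0.0174 + 0.0698 + 0.1628 + 0.3050 = 0.5604
G = 1 − 0.5604 = 0.4396

0.440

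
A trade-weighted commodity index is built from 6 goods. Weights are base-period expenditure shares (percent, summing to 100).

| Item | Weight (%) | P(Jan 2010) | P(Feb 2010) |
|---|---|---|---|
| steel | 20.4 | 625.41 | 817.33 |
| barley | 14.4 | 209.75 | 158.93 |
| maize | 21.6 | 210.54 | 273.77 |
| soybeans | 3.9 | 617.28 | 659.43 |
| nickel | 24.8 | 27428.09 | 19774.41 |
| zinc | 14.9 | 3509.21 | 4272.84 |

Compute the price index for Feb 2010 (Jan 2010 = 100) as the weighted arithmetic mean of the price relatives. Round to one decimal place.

steel: 20.4 × (817.33/625.41) = 20.4 × 1.306871 = 26.6602
barley: 14.4 × (158.93/209.75) = 14.4 × 0.757712 = 10.9110
maize: 21.6 × (273.77/210.54) = 21.6 × 1.300323 = 28.0870
soybeans: 3.9 × (659.43/617.28) = 3.9 × 1.068283 = 4.1663
nickel: 24.8 × (19774.41/27428.09) = 24.8 × 0.720955 = 17.8797
zinc: 14.9 × (4272.84/3509.21) = 14.9 × 1.217607 = 18.1423
Index = Σ wᵢ·(p₁ᵢ/p₀ᵢ) = 26.6602 + 10.9110 + 28.0870 + 4.1663 + 17.8797 + 18.1423 = 105.8465

105.8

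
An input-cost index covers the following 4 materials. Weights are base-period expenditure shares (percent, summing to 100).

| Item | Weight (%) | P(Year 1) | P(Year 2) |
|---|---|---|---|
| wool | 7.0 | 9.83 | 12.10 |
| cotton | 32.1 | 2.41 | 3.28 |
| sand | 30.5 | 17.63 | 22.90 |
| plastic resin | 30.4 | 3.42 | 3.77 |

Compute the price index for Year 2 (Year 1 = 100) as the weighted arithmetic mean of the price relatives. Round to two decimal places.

wool: 7.0 × (12.10/9.83) = 7.0 × 1.230926 = 8.6165
cotton: 32.1 × (3.28/2.41) = 32.1 × 1.360996 = 43.6880
sand: 30.5 × (22.90/17.63) = 30.5 × 1.298922 = 39.6171
plastic resin: 30.4 × (3.77/3.42) = 30.4 × 1.102339 = 33.5111
Index = Σ wᵢ·(p₁ᵢ/p₀ᵢ) = 8.6165 + 43.6880 + 39.6171 + 33.5111 = 125.4327

125.43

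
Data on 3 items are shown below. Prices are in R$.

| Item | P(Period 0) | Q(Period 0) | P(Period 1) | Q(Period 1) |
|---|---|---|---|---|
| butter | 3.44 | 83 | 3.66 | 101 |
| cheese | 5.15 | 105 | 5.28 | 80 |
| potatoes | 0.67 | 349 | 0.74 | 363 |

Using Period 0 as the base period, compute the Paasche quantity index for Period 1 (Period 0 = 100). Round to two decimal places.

95.01

Paasche quantity index uses current-period prices as weights.
ΣP(Period 1)·Q(Period 1) = 3.66×101 + 5.28×80 + 0.74×363 = 369.66 + 422.4 + 268.62 = 1060.68
ΣP(Period 1)·Q(Period 0) = 3.66×83 + 5.28×105 + 0.74×349 = 303.78 + 554.4 + 258.26 = 1116.44
Index = 1060.68 / 1116.44 × 100 = 95.0056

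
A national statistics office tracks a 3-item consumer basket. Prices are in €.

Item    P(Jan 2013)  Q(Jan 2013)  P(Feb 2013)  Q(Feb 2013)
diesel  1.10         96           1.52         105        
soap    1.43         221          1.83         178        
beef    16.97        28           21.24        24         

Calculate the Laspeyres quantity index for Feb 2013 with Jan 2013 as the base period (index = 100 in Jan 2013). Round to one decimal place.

86.7

Laspeyres quantity index uses base-period prices as weights.
ΣP(Jan 2013)·Q(Feb 2013) = 1.10×105 + 1.43×178 + 16.97×24 = 115.5 + 254.54 + 407.28 = 777.32
ΣP(Jan 2013)·Q(Jan 2013) = 1.10×96 + 1.43×221 + 16.97×28 = 105.6 + 316.03 + 475.16 = 896.79
Index = 777.32 / 896.79 × 100 = 86.6780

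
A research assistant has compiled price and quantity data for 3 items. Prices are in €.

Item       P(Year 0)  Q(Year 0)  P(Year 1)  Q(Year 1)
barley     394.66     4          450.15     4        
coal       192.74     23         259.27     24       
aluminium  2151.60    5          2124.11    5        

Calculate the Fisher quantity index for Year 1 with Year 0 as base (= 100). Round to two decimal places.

101.28

Laspeyres component (base-period weights):
ΣP(Year 0)Q(Year 1) = 394.66×4 + 192.74×24 + 2151.60×5 = 1578.64 + 4625.76 + 10758 = 16962.4
ΣP(Year 0)Q(Year 0) = 394.66×4 + 192.74×23 + 2151.60×5 = 1578.64 + 4433.02 + 10758 = 16769.66
L = 16962.4 / 16769.66 × 100 = 101.1493
Paasche component (current-period weights):
ΣP(Year 1)Q(Year 1) = 450.15×4 + 259.27×24 + 2124.11×5 = 1800.6 + 6222.48 + 10620.55 = 18643.63
ΣP(Year 1)Q(Year 0) = 450.15×4 + 259.27×23 + 2124.11×5 = 1800.6 + 5963.21 + 10620.55 = 18384.36
P = 18643.63 / 18384.36 × 100 = 101.4103
Fisher = √(L × P) = √(101.1493 × 101.4103) = 101.2797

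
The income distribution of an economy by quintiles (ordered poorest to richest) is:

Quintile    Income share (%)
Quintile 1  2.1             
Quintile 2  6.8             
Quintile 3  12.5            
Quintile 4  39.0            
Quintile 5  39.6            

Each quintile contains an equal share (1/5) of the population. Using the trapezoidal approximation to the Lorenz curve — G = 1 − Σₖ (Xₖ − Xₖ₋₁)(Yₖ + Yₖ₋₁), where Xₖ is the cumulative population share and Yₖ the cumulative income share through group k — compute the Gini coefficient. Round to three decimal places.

0.429

Cumulative income shares Yₖ: 0.0210, 0.0890, 0.2140, 0.6040, 1.0000
Σ (Xₖ−Xₖ₋₁)(Yₖ+Yₖ₋₁) = (1/5)(0.0210+0.0000) + (1/5)(0.0890+0.0210) + (1/5)(0.2140+0.0890) + (1/5)(0.6040+0.2140) + (1/5)(1.0000+0.6040)
  = 0.0042 + 0.0220 + 0.0606 + 0.1636 + 0.3208 = 0.5712
G = 1 − 0.5712 = 0.4288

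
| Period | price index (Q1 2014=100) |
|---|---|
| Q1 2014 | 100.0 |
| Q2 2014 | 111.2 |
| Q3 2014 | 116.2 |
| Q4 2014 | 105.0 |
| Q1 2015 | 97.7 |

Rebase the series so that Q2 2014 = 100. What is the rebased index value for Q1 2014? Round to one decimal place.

89.9

Rebased(Q1 2014) = 100.0 / 111.2 × 100 = 89.9281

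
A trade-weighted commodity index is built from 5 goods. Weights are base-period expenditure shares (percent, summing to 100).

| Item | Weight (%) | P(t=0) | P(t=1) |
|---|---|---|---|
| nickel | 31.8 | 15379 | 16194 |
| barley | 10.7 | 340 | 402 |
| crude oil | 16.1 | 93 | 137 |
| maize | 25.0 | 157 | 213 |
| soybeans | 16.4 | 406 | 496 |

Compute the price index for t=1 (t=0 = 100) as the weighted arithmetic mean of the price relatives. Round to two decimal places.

123.81

nickel: 31.8 × (16194/15379) = 31.8 × 1.052994 = 33.4852
barley: 10.7 × (402/340) = 10.7 × 1.182353 = 12.6512
crude oil: 16.1 × (137/93) = 16.1 × 1.473118 = 23.7172
maize: 25.0 × (213/157) = 25.0 × 1.356688 = 33.9172
soybeans: 16.4 × (496/406) = 16.4 × 1.221675 = 20.0355
Index = Σ wᵢ·(p₁ᵢ/p₀ᵢ) = 33.4852 + 12.6512 + 23.7172 + 33.9172 + 20.0355 = 123.8063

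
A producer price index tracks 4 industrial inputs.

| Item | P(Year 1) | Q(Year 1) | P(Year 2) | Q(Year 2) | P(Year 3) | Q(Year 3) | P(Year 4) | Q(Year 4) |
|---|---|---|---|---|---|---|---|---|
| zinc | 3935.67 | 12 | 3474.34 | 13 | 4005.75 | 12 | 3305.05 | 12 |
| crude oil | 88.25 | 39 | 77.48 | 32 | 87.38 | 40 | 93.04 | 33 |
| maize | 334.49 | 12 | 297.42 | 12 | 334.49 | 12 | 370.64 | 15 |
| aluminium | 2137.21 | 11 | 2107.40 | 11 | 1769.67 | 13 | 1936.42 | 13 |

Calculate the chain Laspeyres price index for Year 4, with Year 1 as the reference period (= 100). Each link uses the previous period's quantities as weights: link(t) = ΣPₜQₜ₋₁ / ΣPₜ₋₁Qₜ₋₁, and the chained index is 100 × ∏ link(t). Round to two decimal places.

89.42

Link Year 1→Year 2:
ΣP(Year 2)Q(Year 1) = 3474.34×12 + 77.48×39 + 297.42×12 + 2107.40×11 = 41692.08 + 3021.72 + 3569.04 + 23181.4 = 71464.24
ΣP(Year 1)Q(Year 1) = 3935.67×12 + 88.25×39 + 334.49×12 + 2137.21×11 = 47228.04 + 3441.75 + 4013.88 + 23509.31 = 78192.98
link = 71464.24/78192.98 = 0.913947
Link Year 2→Year 3:
ΣP(Year 3)Q(Year 2) = 4005.75×13 + 87.38×32 + 334.49×12 + 1769.67×11 = 52074.75 + 2796.16 + 4013.88 + 19466.37 = 78351.16
ΣP(Year 2)Q(Year 2) = 3474.34×13 + 77.48×32 + 297.42×12 + 2107.40×11 = 45166.42 + 2479.36 + 3569.04 + 23181.4 = 74396.22
link = 78351.16/74396.22 = 1.053160
Link Year 3→Year 4:
ΣP(Year 4)Q(Year 3) = 3305.05×12 + 93.04×40 + 370.64×12 + 1936.42×13 = 39660.6 + 3721.6 + 4447.68 + 25173.46 = 73003.34
ΣP(Year 3)Q(Year 3) = 4005.75×12 + 87.38×40 + 334.49×12 + 1769.67×13 = 48069 + 3495.2 + 4013.88 + 23005.71 = 78583.79
link = 73003.34/78583.79 = 0.928987
Chained index = 100 × 0.913947 × 1.053160 × 0.928987 = 89.4181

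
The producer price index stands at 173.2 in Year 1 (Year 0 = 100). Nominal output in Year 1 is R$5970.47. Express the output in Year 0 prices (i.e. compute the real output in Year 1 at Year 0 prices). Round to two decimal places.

3447.15

Real = Nominal ÷ (Index/100) = 5970.47 ÷ (173.2/100)
     = 5970.47 ÷ 1.732 = 3447.1536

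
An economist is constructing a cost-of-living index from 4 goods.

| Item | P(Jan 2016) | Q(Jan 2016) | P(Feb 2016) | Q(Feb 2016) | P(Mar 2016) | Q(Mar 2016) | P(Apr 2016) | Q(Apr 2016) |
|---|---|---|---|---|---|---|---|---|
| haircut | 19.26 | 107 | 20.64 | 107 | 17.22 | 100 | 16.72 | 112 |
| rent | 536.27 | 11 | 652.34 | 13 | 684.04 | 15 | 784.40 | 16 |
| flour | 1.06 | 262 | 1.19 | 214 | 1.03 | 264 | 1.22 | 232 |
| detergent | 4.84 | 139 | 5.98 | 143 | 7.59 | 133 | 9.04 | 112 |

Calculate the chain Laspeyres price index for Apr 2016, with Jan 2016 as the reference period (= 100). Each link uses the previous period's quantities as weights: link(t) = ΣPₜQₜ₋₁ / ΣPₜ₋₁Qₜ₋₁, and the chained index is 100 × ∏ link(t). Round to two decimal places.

Link Jan 2016→Feb 2016:
ΣP(Feb 2016)Q(Jan 2016) = 20.64×107 + 652.34×11 + 1.19×262 + 5.98×139 = 2208.48 + 7175.74 + 311.78 + 831.22 = 10527.22
ΣP(Jan 2016)Q(Jan 2016) = 19.26×107 + 536.27×11 + 1.06×262 + 4.84×139 = 2060.82 + 5898.97 + 277.72 + 672.76 = 8910.27
link = 10527.22/8910.27 = 1.181470
Link Feb 2016→Mar 2016:
ΣP(Mar 2016)Q(Feb 2016) = 17.22×107 + 684.04×13 + 1.03×214 + 7.59×143 = 1842.54 + 8892.52 + 220.42 + 1085.37 = 12040.85
ΣP(Feb 2016)Q(Feb 2016) = 20.64×107 + 652.34×13 + 1.19×214 + 5.98×143 = 2208.48 + 8480.42 + 254.66 + 855.14 = 11798.7
link = 12040.85/11798.7 = 1.020523
Link Mar 2016→Apr 2016:
ΣP(Apr 2016)Q(Mar 2016) = 16.72×100 + 784.40×15 + 1.22×264 + 9.04×133 = 1672 + 11766 + 322.08 + 1202.32 = 14962.4
ΣP(Mar 2016)Q(Mar 2016) = 17.22×100 + 684.04×15 + 1.03×264 + 7.59×133 = 1722 + 10260.6 + 271.92 + 1009.47 = 13263.99
link = 14962.4/13263.99 = 1.128047
Chained index = 100 × 1.181470 × 1.020523 × 1.128047 = 136.0106

136.01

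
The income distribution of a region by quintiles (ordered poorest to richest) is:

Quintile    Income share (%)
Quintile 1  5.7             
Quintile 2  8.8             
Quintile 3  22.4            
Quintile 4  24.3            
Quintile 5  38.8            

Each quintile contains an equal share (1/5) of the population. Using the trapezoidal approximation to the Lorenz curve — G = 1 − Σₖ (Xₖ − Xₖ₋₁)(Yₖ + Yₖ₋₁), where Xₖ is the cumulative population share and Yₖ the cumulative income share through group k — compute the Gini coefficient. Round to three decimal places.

0.327

Cumulative income shares Yₖ: 0.0570, 0.1450, 0.3690, 0.6120, 1.0000
Σ (Xₖ−Xₖ₋₁)(Yₖ+Yₖ₋₁) = (1/5)(0.0570+0.0000) + (1/5)(0.1450+0.0570) + (1/5)(0.3690+0.1450) + (1/5)(0.6120+0.3690) + (1/5)(1.0000+0.6120)
  = 0.0114 + 0.0404 + 0.1028 + 0.1962 + 0.3224 = 0.6732
G = 1 − 0.6732 = 0.3268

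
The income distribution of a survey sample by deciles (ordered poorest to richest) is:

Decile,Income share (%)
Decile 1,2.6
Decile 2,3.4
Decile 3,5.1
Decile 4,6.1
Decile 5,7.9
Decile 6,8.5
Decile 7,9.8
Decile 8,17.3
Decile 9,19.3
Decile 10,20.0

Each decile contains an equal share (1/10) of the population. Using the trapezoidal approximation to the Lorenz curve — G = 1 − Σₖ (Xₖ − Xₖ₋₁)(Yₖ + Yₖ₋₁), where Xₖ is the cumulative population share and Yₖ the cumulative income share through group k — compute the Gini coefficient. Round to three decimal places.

Cumulative income shares Yₖ: 0.0260, 0.0600, 0.1110, 0.1720, 0.2510, 0.3360, 0.4340, 0.6070, 0.8000, 1.0000
Σ (Xₖ−Xₖ₋₁)(Yₖ+Yₖ₋₁) = (1/10)(0.0260+0.0000) + (1/10)(0.0600+0.0260) + (1/10)(0.1110+0.0600) + (1/10)(0.1720+0.1110) + (1/10)(0.2510+0.1720) + (1/10)(0.3360+0.2510) + (1/10)(0.4340+0.3360) + (1/10)(0.6070+0.4340) + (1/10)(0.8000+0.6070) + (1/10)(1.0000+0.8000)
  = 0.0026 + 0.0086 + 0.0171 + 0.0283 + 0.0423 + 0.0587 + 0.0770 + 0.1041 + 0.1407 + 0.1800 = 0.6594
G = 1 − 0.6594 = 0.3406

0.341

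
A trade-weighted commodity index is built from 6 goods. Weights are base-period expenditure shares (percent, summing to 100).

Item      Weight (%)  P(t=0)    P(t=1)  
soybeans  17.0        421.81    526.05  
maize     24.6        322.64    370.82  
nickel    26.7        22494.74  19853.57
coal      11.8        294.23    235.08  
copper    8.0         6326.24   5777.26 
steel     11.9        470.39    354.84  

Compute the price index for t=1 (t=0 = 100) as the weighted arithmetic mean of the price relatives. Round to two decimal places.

soybeans: 17.0 × (526.05/421.81) = 17.0 × 1.247125 = 21.2011
maize: 24.6 × (370.82/322.64) = 24.6 × 1.149331 = 28.2735
nickel: 26.7 × (19853.57/22494.74) = 26.7 × 0.882587 = 23.5651
coal: 11.8 × (235.08/294.23) = 11.8 × 0.798967 = 9.4278
copper: 8.0 × (5777.26/6326.24) = 8.0 × 0.913222 = 7.3058
steel: 11.9 × (354.84/470.39) = 11.9 × 0.754353 = 8.9768
Index = Σ wᵢ·(p₁ᵢ/p₀ᵢ) = 21.2011 + 28.2735 + 23.5651 + 9.4278 + 7.3058 + 8.9768 = 98.7501

98.75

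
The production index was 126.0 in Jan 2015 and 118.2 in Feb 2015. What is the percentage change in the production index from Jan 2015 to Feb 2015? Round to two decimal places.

Change = (118.2 − 126.0) / 126.0 × 100
       = -7.8 / 126.0 × 100 = -6.1905%

-6.19%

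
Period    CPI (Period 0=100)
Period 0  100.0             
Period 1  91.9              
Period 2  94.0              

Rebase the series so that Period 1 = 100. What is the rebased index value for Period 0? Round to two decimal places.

Rebased(Period 0) = 100.0 / 91.9 × 100 = 108.8139

108.81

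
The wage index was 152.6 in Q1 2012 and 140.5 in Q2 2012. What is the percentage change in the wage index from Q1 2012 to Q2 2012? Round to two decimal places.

Change = (140.5 − 152.6) / 152.6 × 100
       = -12.1 / 152.6 × 100 = -7.9292%

-7.93%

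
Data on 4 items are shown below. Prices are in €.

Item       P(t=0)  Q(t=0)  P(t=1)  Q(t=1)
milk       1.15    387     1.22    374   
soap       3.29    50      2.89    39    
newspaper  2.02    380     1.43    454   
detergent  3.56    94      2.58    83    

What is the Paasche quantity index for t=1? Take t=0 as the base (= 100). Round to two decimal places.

102.12

Paasche quantity index uses current-period prices as weights.
ΣP(t=1)·Q(t=1) = 1.22×374 + 2.89×39 + 1.43×454 + 2.58×83 = 456.28 + 112.71 + 649.22 + 214.14 = 1432.35
ΣP(t=1)·Q(t=0) = 1.22×387 + 2.89×50 + 1.43×380 + 2.58×94 = 472.14 + 144.5 + 543.4 + 242.52 = 1402.56
Index = 1432.35 / 1402.56 × 100 = 102.1240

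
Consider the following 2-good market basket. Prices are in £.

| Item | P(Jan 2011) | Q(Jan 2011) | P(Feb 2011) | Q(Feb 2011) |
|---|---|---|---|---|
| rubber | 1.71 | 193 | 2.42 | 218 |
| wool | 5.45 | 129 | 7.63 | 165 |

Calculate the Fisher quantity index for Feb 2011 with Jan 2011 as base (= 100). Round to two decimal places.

Laspeyres component (base-period weights):
ΣP(Jan 2011)Q(Feb 2011) = 1.71×218 + 5.45×165 = 372.78 + 899.25 = 1272.03
ΣP(Jan 2011)Q(Jan 2011) = 1.71×193 + 5.45×129 = 330.03 + 703.05 = 1033.08
L = 1272.03 / 1033.08 × 100 = 123.1299
Paasche component (current-period weights):
ΣP(Feb 2011)Q(Feb 2011) = 2.42×218 + 7.63×165 = 527.56 + 1258.95 = 1786.51
ΣP(Feb 2011)Q(Jan 2011) = 2.42×193 + 7.63×129 = 467.06 + 984.27 = 1451.33
P = 1786.51 / 1451.33 × 100 = 123.0947
Fisher = √(L × P) = √(123.1299 × 123.0947) = 123.1123

123.11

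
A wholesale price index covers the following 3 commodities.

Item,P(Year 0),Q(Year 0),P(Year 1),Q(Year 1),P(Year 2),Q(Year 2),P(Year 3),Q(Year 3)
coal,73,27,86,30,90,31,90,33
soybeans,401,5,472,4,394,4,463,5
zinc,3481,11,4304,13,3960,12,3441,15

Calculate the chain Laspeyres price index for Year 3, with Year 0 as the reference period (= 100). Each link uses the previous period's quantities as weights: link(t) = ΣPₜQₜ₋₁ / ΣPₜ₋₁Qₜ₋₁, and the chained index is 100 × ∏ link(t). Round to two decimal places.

Link Year 0→Year 1:
ΣP(Year 1)Q(Year 0) = 86×27 + 472×5 + 4304×11 = 2322 + 2360 + 47344 = 52026
ΣP(Year 0)Q(Year 0) = 73×27 + 401×5 + 3481×11 = 1971 + 2005 + 38291 = 42267
link = 52026/42267 = 1.230889
Link Year 1→Year 2:
ΣP(Year 2)Q(Year 1) = 90×30 + 394×4 + 3960×13 = 2700 + 1576 + 51480 = 55756
ΣP(Year 1)Q(Year 1) = 86×30 + 472×4 + 4304×13 = 2580 + 1888 + 55952 = 60420
link = 55756/60420 = 0.922807
Link Year 2→Year 3:
ΣP(Year 3)Q(Year 2) = 90×31 + 463×4 + 3441×12 = 2790 + 1852 + 41292 = 45934
ΣP(Year 2)Q(Year 2) = 90×31 + 394×4 + 3960×12 = 2790 + 1576 + 47520 = 51886
link = 45934/51886 = 0.885287
Chained index = 100 × 1.230889 × 0.922807 × 0.885287 = 100.5574

100.56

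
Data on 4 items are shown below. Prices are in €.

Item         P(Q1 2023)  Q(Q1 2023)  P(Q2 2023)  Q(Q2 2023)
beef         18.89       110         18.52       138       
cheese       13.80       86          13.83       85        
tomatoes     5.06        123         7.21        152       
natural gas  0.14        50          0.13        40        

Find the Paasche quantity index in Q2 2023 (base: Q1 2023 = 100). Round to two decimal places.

Paasche quantity index uses current-period prices as weights.
ΣP(Q2 2023)·Q(Q2 2023) = 18.52×138 + 13.83×85 + 7.21×152 + 0.13×40 = 2555.76 + 1175.55 + 1095.92 + 5.2 = 4832.43
ΣP(Q2 2023)·Q(Q1 2023) = 18.52×110 + 13.83×86 + 7.21×123 + 0.13×50 = 2037.2 + 1189.38 + 886.83 + 6.5 = 4119.91
Index = 4832.43 / 4119.91 × 100 = 117.2946

117.29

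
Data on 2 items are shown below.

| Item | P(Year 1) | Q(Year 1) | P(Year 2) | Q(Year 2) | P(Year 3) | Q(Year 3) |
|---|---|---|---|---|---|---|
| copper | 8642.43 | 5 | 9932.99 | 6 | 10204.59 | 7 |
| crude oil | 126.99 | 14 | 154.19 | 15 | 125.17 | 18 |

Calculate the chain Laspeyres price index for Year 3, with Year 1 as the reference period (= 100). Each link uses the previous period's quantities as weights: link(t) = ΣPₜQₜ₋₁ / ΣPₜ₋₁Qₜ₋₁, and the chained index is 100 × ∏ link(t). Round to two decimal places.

Link Year 1→Year 2:
ΣP(Year 2)Q(Year 1) = 9932.99×5 + 154.19×14 = 49664.95 + 2158.66 = 51823.61
ΣP(Year 1)Q(Year 1) = 8642.43×5 + 126.99×14 = 43212.15 + 1777.86 = 44990.01
link = 51823.61/44990.01 = 1.151891
Link Year 2→Year 3:
ΣP(Year 3)Q(Year 2) = 10204.59×6 + 125.17×15 = 61227.54 + 1877.55 = 63105.09
ΣP(Year 2)Q(Year 2) = 9932.99×6 + 154.19×15 = 59597.94 + 2312.85 = 61910.79
link = 63105.09/61910.79 = 1.019291
Chained index = 100 × 1.151891 × 1.019291 = 117.4112

117.41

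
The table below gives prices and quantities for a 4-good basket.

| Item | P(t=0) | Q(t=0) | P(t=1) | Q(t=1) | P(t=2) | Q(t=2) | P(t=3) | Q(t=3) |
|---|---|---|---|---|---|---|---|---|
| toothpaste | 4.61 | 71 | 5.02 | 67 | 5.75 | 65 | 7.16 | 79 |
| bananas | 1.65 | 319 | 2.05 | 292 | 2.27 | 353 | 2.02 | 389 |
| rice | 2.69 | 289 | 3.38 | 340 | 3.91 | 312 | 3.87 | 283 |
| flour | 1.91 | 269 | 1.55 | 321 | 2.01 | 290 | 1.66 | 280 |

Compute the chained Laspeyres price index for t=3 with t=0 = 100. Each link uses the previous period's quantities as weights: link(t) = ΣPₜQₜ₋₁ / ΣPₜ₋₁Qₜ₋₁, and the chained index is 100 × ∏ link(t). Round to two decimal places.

Link t=0→t=1:
ΣP(t=1)Q(t=0) = 5.02×71 + 2.05×319 + 3.38×289 + 1.55×269 = 356.42 + 653.95 + 976.82 + 416.95 = 2404.14
ΣP(t=0)Q(t=0) = 4.61×71 + 1.65×319 + 2.69×289 + 1.91×269 = 327.31 + 526.35 + 777.41 + 513.79 = 2144.86
link = 2404.14/2144.86 = 1.120884
Link t=1→t=2:
ΣP(t=2)Q(t=1) = 5.75×67 + 2.27×292 + 3.91×340 + 2.01×321 = 385.25 + 662.84 + 1329.4 + 645.21 = 3022.7
ΣP(t=1)Q(t=1) = 5.02×67 + 2.05×292 + 3.38×340 + 1.55×321 = 336.34 + 598.6 + 1149.2 + 497.55 = 2581.69
link = 3022.7/2581.69 = 1.170822
Link t=2→t=3:
ΣP(t=3)Q(t=2) = 7.16×65 + 2.02×353 + 3.87×312 + 1.66×290 = 465.4 + 713.06 + 1207.44 + 481.4 = 2867.3
ΣP(t=2)Q(t=2) = 5.75×65 + 2.27×353 + 3.91×312 + 2.01×290 = 373.75 + 801.31 + 1219.92 + 582.9 = 2977.88
link = 2867.3/2977.88 = 0.962866
Chained index = 100 × 1.120884 × 1.170822 × 0.962866 = 126.3624

126.36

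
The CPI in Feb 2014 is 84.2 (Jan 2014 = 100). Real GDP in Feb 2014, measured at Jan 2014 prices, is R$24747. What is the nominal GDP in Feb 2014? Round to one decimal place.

20837.0

Nominal = Real × (Index/100) = 24747 × (84.2/100)
        = 24747 × 0.842 = 20836.9740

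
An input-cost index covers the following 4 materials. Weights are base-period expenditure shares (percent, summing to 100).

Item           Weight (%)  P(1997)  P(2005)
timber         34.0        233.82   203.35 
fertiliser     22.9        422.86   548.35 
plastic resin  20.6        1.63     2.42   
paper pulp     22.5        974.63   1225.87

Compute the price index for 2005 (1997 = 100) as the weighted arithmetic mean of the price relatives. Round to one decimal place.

timber: 34.0 × (203.35/233.82) = 34.0 × 0.869686 = 29.5693
fertiliser: 22.9 × (548.35/422.86) = 22.9 × 1.296765 = 29.6959
plastic resin: 20.6 × (2.42/1.63) = 20.6 × 1.484663 = 30.5840
paper pulp: 22.5 × (1225.87/974.63) = 22.5 × 1.257780 = 28.3000
Index = Σ wᵢ·(p₁ᵢ/p₀ᵢ) = 29.5693 + 29.6959 + 30.5840 + 28.3000 = 118.1493

118.1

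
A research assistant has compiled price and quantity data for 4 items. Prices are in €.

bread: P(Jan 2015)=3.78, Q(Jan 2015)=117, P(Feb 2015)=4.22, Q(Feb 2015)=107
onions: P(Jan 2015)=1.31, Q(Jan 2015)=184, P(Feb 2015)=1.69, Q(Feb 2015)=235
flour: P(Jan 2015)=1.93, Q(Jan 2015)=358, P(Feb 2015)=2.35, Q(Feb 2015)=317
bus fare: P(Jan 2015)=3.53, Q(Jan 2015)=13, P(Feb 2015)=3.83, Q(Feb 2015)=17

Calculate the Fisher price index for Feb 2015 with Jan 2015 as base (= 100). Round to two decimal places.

Laspeyres component (base-period weights):
ΣP(Feb 2015)Q(Jan 2015) = 4.22×117 + 1.69×184 + 2.35×358 + 3.83×13 = 493.74 + 310.96 + 841.3 + 49.79 = 1695.79
ΣP(Jan 2015)Q(Jan 2015) = 3.78×117 + 1.31×184 + 1.93×358 + 3.53×13 = 442.26 + 241.04 + 690.94 + 45.89 = 1420.13
L = 1695.79 / 1420.13 × 100 = 119.4109
Paasche component (current-period weights):
ΣP(Feb 2015)Q(Feb 2015) = 4.22×107 + 1.69×235 + 2.35×317 + 3.83×17 = 451.54 + 397.15 + 744.95 + 65.11 = 1658.75
ΣP(Jan 2015)Q(Feb 2015) = 3.78×107 + 1.31×235 + 1.93×317 + 3.53×17 = 404.46 + 307.85 + 611.81 + 60.01 = 1384.13
P = 1658.75 / 1384.13 × 100 = 119.8406
Fisher = √(L × P) = √(119.4109 × 119.8406) = 119.6256

119.63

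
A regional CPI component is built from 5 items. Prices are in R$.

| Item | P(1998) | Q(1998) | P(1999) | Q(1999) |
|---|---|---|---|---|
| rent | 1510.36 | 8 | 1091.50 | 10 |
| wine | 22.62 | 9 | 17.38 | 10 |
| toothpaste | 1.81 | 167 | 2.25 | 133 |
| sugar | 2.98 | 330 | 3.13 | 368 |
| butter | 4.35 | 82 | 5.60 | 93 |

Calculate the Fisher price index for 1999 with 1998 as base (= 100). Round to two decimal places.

76.86

Laspeyres component (base-period weights):
ΣP(1999)Q(1998) = 1091.50×8 + 17.38×9 + 2.25×167 + 3.13×330 + 5.60×82 = 8732 + 156.42 + 375.75 + 1032.9 + 459.2 = 10756.27
ΣP(1998)Q(1998) = 1510.36×8 + 22.62×9 + 1.81×167 + 2.98×330 + 4.35×82 = 12082.88 + 203.58 + 302.27 + 983.4 + 356.7 = 13928.83
L = 10756.27 / 13928.83 × 100 = 77.2231
Paasche component (current-period weights):
ΣP(1999)Q(1999) = 1091.50×10 + 17.38×10 + 2.25×133 + 3.13×368 + 5.60×93 = 10915 + 173.8 + 299.25 + 1151.84 + 520.8 = 13060.69
ΣP(1998)Q(1999) = 1510.36×10 + 22.62×10 + 1.81×133 + 2.98×368 + 4.35×93 = 15103.6 + 226.2 + 240.73 + 1096.64 + 404.55 = 17071.72
P = 13060.69 / 17071.72 × 100 = 76.5048
Fisher = √(L × P) = √(77.2231 × 76.5048) = 76.8631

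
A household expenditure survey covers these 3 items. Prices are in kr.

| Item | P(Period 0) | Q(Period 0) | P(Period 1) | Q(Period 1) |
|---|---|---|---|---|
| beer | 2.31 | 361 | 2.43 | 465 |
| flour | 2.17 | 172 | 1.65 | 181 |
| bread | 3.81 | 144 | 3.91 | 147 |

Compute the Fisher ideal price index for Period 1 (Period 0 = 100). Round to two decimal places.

98.51

Laspeyres component (base-period weights):
ΣP(Period 1)Q(Period 0) = 2.43×361 + 1.65×172 + 3.91×144 = 877.23 + 283.8 + 563.04 = 1724.07
ΣP(Period 0)Q(Period 0) = 2.31×361 + 2.17×172 + 3.81×144 = 833.91 + 373.24 + 548.64 = 1755.79
L = 1724.07 / 1755.79 × 100 = 98.1934
Paasche component (current-period weights):
ΣP(Period 1)Q(Period 1) = 2.43×465 + 1.65×181 + 3.91×147 = 1129.95 + 298.65 + 574.77 = 2003.37
ΣP(Period 0)Q(Period 1) = 2.31×465 + 2.17×181 + 3.81×147 = 1074.15 + 392.77 + 560.07 = 2026.99
P = 2003.37 / 2026.99 × 100 = 98.8347
Fisher = √(L × P) = √(98.1934 × 98.8347) = 98.5135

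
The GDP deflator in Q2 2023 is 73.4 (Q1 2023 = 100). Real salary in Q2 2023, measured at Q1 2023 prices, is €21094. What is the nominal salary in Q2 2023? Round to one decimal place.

Nominal = Real × (Index/100) = 21094 × (73.4/100)
        = 21094 × 0.734 = 15482.9960

15483.0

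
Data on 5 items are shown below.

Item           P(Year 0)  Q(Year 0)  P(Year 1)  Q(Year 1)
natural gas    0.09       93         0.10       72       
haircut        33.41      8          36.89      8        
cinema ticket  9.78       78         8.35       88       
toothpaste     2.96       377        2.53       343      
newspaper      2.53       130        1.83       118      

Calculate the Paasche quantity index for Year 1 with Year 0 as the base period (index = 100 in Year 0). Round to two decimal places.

98.76

Paasche quantity index uses current-period prices as weights.
ΣP(Year 1)·Q(Year 1) = 0.10×72 + 36.89×8 + 8.35×88 + 2.53×343 + 1.83×118 = 7.2 + 295.12 + 734.8 + 867.79 + 215.94 = 2120.85
ΣP(Year 1)·Q(Year 0) = 0.10×93 + 36.89×8 + 8.35×78 + 2.53×377 + 1.83×130 = 9.3 + 295.12 + 651.3 + 953.81 + 237.9 = 2147.43
Index = 2120.85 / 2147.43 × 100 = 98.7622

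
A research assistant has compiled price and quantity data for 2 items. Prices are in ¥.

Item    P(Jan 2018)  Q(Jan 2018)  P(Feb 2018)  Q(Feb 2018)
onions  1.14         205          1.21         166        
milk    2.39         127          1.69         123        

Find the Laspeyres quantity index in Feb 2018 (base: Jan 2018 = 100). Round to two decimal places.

89.94

Laspeyres quantity index uses base-period prices as weights.
ΣP(Jan 2018)·Q(Feb 2018) = 1.14×166 + 2.39×123 = 189.24 + 293.97 = 483.21
ΣP(Jan 2018)·Q(Jan 2018) = 1.14×205 + 2.39×127 = 233.7 + 303.53 = 537.23
Index = 483.21 / 537.23 × 100 = 89.9447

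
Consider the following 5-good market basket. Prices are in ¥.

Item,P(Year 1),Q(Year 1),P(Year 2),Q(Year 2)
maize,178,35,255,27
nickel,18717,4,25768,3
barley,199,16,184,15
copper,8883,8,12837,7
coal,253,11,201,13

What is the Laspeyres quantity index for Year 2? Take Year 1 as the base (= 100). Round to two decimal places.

81.84

Laspeyres quantity index uses base-period prices as weights.
ΣP(Year 1)·Q(Year 2) = 178×27 + 18717×3 + 199×15 + 8883×7 + 253×13 = 4806 + 56151 + 2985 + 62181 + 3289 = 129412
ΣP(Year 1)·Q(Year 1) = 178×35 + 18717×4 + 199×16 + 8883×8 + 253×11 = 6230 + 74868 + 3184 + 71064 + 2783 = 158129
Index = 129412 / 158129 × 100 = 81.8395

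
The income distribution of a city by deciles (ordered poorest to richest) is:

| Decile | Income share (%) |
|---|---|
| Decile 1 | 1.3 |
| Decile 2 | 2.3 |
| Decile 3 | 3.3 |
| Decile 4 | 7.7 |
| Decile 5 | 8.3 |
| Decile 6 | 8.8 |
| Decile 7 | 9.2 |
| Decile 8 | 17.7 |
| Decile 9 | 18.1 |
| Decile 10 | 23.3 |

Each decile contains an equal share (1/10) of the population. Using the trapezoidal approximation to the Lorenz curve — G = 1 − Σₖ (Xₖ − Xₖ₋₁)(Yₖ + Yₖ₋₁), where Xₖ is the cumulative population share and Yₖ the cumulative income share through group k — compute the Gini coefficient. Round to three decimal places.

0.386

Cumulative income shares Yₖ: 0.0130, 0.0360, 0.0690, 0.1460, 0.2290, 0.3170, 0.4090, 0.5860, 0.7670, 1.0000
Σ (Xₖ−Xₖ₋₁)(Yₖ+Yₖ₋₁) = (1/10)(0.0130+0.0000) + (1/10)(0.0360+0.0130) + (1/10)(0.0690+0.0360) + (1/10)(0.1460+0.0690) + (1/10)(0.2290+0.1460) + (1/10)(0.3170+0.2290) + (1/10)(0.4090+0.3170) + (1/10)(0.5860+0.4090) + (1/10)(0.7670+0.5860) + (1/10)(1.0000+0.7670)
  = 0.0013 + 0.0049 + 0.0105 + 0.0215 + 0.0375 + 0.0546 + 0.0726 + 0.0995 + 0.1353 + 0.1767 = 0.6144
G = 1 − 0.6144 = 0.3856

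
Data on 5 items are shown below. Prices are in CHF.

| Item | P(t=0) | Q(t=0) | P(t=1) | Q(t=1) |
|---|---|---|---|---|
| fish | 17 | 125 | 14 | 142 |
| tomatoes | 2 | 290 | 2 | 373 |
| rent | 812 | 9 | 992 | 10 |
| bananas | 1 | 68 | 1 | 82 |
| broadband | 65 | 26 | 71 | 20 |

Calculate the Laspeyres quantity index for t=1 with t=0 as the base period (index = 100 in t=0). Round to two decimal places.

107.57

Laspeyres quantity index uses base-period prices as weights.
ΣP(t=0)·Q(t=1) = 17×142 + 2×373 + 812×10 + 1×82 + 65×20 = 2414 + 746 + 8120 + 82 + 1300 = 12662
ΣP(t=0)·Q(t=0) = 17×125 + 2×290 + 812×9 + 1×68 + 65×26 = 2125 + 580 + 7308 + 68 + 1690 = 11771
Index = 12662 / 11771 × 100 = 107.5695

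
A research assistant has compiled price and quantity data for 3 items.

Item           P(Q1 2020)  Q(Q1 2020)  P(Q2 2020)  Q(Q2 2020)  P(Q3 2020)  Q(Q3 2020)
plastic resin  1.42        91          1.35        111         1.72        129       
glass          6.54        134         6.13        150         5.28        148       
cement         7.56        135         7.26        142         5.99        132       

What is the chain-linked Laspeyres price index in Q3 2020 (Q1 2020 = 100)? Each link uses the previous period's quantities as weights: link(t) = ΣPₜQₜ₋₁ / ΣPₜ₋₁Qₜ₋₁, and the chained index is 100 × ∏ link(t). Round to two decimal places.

Link Q1 2020→Q2 2020:
ΣP(Q2 2020)Q(Q1 2020) = 1.35×91 + 6.13×134 + 7.26×135 = 122.85 + 821.42 + 980.1 = 1924.37
ΣP(Q1 2020)Q(Q1 2020) = 1.42×91 + 6.54×134 + 7.56×135 = 129.22 + 876.36 + 1020.6 = 2026.18
link = 1924.37/2026.18 = 0.949753
Link Q2 2020→Q3 2020:
ΣP(Q3 2020)Q(Q2 2020) = 1.72×111 + 5.28×150 + 5.99×142 = 190.92 + 792 + 850.58 = 1833.5
ΣP(Q2 2020)Q(Q2 2020) = 1.35×111 + 6.13×150 + 7.26×142 = 149.85 + 919.5 + 1030.92 = 2100.27
link = 1833.5/2100.27 = 0.872983
Chained index = 100 × 0.949753 × 0.872983 = 82.9118

82.91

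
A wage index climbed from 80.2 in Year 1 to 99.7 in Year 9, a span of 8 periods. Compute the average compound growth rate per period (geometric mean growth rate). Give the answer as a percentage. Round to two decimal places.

2.76%

Growth factor = (99.7/80.2)^(1/8) = (1.243142)^(1/8) = 1.027579
Growth rate = 1.027579 − 1 = 0.027579 = 2.7579%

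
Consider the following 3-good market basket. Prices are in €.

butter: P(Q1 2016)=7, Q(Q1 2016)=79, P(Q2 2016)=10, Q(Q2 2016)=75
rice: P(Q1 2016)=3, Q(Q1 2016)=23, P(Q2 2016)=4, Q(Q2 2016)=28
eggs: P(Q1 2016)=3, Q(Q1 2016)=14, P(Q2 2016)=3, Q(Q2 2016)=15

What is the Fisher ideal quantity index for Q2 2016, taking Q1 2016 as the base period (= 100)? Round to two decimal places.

Laspeyres component (base-period weights):
ΣP(Q1 2016)Q(Q2 2016) = 7×75 + 3×28 + 3×15 = 525 + 84 + 45 = 654
ΣP(Q1 2016)Q(Q1 2016) = 7×79 + 3×23 + 3×14 = 553 + 69 + 42 = 664
L = 654 / 664 × 100 = 98.4940
Paasche component (current-period weights):
ΣP(Q2 2016)Q(Q2 2016) = 10×75 + 4×28 + 3×15 = 750 + 112 + 45 = 907
ΣP(Q2 2016)Q(Q1 2016) = 10×79 + 4×23 + 3×14 = 790 + 92 + 42 = 924
P = 907 / 924 × 100 = 98.1602
Fisher = √(L × P) = √(98.4940 × 98.1602) = 98.3269

98.33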